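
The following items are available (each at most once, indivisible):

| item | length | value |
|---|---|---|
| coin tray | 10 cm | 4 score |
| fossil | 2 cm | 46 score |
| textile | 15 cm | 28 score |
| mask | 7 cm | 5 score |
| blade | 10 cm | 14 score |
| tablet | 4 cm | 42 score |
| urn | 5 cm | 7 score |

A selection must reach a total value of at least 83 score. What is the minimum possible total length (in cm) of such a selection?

6

Subsets with value ≥ 83, sorted by total length:
- fossil+tablet: length 6, value 88
- fossil+tablet+urn: length 11, value 95
- fossil+mask+tablet: length 13, value 93
Minimum length: 6 cm.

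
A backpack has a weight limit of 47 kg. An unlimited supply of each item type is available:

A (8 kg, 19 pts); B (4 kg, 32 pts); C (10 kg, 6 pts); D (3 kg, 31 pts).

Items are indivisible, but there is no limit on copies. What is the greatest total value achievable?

Best value-per-unit is D at 31/3; filling with it alone gives 15×31 = 465.
Optimal mix: 2×B + 13×D → weight 47, value 467.

467 pts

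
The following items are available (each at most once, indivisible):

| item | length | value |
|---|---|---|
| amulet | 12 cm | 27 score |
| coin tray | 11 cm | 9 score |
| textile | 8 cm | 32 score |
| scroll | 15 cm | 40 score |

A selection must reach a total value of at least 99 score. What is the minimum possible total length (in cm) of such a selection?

Subsets with value ≥ 99, sorted by total length:
- amulet+textile+scroll: length 35, value 99
- amulet+coin tray+textile+scroll: length 46, value 108
Minimum length: 35 cm.

35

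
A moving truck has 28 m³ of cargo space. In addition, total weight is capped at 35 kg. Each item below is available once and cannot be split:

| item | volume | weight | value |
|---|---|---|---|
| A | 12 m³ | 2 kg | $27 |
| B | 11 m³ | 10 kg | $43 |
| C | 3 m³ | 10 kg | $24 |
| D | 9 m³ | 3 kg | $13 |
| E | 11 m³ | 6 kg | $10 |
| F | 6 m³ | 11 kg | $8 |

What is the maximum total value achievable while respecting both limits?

Feasible sets respecting both limits:
- A+B+C: volume 26, weight 22, value 94
- B+C+D: volume 23, weight 23, value 80
- B+C+E: volume 25, weight 26, value 77
- B+C+F: volume 20, weight 31, value 75
Best: $94.

$94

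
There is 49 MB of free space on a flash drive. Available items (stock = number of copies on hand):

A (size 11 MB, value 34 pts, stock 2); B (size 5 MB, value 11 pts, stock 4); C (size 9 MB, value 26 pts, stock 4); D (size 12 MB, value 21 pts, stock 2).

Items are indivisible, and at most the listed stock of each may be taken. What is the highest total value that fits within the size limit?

Best selections within size 49 and stock limits:
- 2×A + 3×C: size 49, value 146
- 1×A + 4×C: size 47, value 138
- 1×A + 2×B + 3×C: size 48, value 134
- 2×A + 1×B + 2×C: size 45, value 131
Best: 146 pts.

146 pts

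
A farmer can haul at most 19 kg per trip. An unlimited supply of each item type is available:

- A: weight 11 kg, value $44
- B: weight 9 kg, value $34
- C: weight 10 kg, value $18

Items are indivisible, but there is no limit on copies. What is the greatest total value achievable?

$68

Best value-per-unit is A at 44/11; filling with it alone gives 1×44 = 44.
Optimal mix: 2×B → weight 18, value 68.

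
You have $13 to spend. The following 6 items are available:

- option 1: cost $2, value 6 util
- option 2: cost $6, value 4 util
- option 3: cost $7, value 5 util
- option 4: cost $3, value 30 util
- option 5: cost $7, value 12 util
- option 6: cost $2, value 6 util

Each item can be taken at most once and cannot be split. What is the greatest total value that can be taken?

Check high-value combinations within $13:
- option 1+option 4+option 5: cost 2+3+7=12, value 6+30+12=48
- option 4+option 5+option 6: cost 3+7+2=12, value 30+12+6=48
- option 1+option 2+option 4+option 6: cost 2+6+3+2=13, value 6+4+30+6=46
- option 1+option 4+option 6: cost 2+3+2=7, value 6+30+6=42
- option 4+option 5: cost 3+7=10, value 30+12=42
Best: 48 util.

48 util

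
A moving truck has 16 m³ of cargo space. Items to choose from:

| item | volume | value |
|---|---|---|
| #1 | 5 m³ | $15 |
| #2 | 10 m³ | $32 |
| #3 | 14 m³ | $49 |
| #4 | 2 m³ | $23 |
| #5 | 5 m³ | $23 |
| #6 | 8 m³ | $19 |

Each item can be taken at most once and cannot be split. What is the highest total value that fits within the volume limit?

Check high-value combinations within 16 m³:
- #3+#4: volume 14+2=16, value 49+23=72
- #4+#5+#6: volume 2+5+8=15, value 23+23+19=65
- #1+#4+#5: volume 5+2+5=12, value 15+23+23=61
- #1+#4+#6: volume 5+2+8=15, value 15+23+19=57
- #2+#4: volume 10+2=12, value 32+23=55
Best: $72.

$72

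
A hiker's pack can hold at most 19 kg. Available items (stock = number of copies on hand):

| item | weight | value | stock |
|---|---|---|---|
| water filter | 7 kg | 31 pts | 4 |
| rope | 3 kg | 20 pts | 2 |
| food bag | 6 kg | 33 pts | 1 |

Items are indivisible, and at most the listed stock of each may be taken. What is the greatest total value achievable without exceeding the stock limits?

104 pts

Top feasible selections:
- 1×water filter + 2×rope + 1×food bag: weight 19, value 104
- 1×water filter + 1×rope + 1×food bag: weight 16, value 84
- 2×water filter + 1×rope: weight 17, value 82
Best: 104 pts.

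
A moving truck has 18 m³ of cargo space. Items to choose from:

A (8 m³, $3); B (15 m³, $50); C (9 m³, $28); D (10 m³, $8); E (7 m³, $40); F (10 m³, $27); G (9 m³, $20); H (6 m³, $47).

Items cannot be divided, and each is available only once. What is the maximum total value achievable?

Check high-value combinations within 18 m³:
- E+H: volume 7+6=13, value 40+47=87
- C+H: volume 9+6=15, value 28+47=75
- F+H: volume 10+6=16, value 27+47=74
- C+E: volume 9+7=16, value 28+40=68
Best: $87.

$87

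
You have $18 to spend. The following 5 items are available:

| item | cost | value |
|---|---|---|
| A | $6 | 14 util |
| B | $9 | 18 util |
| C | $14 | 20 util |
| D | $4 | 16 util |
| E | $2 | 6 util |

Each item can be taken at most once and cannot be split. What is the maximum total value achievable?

40 util

This is a 0/1 knapsack; check combinations near the capacity.
- B+D+E: cost 9+4+2=15, value 18+16+6=40
- A+B+E: cost 6+9+2=17, value 14+18+6=38
- A+D+E: cost 6+4+2=12, value 14+16+6=36
- C+D: cost 14+4=18, value 20+16=36
Best: 40 util.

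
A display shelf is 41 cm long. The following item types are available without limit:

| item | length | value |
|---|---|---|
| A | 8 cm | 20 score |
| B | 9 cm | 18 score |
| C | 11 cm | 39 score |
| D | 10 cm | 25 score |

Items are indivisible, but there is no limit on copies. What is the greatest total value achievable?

137 score

Best value-per-unit is C at 39/11; filling with it alone gives 3×39 = 117.
Optimal mix: 1×A + 3×C → length 41, value 137.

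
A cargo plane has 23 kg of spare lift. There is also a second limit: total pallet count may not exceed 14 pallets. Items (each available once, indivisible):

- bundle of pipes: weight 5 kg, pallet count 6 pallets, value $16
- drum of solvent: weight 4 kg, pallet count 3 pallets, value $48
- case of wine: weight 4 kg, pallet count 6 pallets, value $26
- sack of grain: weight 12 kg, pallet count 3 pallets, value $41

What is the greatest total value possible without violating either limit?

$115

Feasible sets respecting both limits:
- drum of solvent+case of wine+sack of grain: weight 20, pallet count 12, value 115
- bundle of pipes+drum of solvent+sack of grain: weight 21, pallet count 12, value 105
- drum of solvent+sack of grain: weight 16, pallet count 6, value 89
Best: $115.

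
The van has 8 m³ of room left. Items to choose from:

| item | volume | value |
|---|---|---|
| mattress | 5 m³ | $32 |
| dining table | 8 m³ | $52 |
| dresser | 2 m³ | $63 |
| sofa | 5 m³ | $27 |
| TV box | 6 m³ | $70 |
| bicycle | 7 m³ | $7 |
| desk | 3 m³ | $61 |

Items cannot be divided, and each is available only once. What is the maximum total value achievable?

Check high-value combinations within 8 m³:
- dresser+TV box: volume 2+6=8, value 63+70=133
- dresser+desk: volume 2+3=5, value 63+61=124
- mattress+dresser: volume 5+2=7, value 32+63=95
- mattress+desk: volume 5+3=8, value 32+61=93
Best: $133.

$133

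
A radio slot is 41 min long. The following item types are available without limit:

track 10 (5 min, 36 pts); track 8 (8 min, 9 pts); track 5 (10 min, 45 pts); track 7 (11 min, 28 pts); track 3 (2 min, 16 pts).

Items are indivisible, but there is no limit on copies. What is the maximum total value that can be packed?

324 pts

Best value-per-unit is track 3 at 16/2; filling with it alone gives 20×16 = 320.
Optimal mix: 1×track 10 + 18×track 3 → duration 41, value 324.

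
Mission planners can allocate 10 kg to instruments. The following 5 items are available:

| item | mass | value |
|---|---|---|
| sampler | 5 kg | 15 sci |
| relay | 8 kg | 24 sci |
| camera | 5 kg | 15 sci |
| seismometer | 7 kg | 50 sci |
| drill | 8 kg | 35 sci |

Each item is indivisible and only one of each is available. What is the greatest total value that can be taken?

50 sci

Check high-value combinations within 10 kg:
- seismometer: mass 7, value 50
- drill: mass 8, value 35
- sampler+camera: mass 5+5=10, value 15+15=30
- relay: mass 8, value 24
- sampler: mass 5, value 15
Best: 50 sci.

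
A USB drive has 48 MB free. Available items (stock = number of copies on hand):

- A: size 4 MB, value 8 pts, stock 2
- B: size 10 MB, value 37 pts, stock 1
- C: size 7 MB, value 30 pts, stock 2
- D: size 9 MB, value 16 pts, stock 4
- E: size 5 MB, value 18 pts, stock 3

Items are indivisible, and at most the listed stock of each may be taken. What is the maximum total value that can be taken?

167 pts

Top feasible selections:
- 2×A + 1×B + 2×C + 3×E: size 47, value 167
- 1×B + 2×C + 1×D + 3×E: size 48, value 167
- 1×A + 1×B + 2×C + 3×E: size 43, value 159
Best: 167 pts.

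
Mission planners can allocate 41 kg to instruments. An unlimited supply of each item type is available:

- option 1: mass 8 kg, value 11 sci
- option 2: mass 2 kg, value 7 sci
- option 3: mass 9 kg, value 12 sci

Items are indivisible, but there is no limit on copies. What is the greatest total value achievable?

Best value-per-unit is option 2 at 7/2, and filling with it alone uses mass 20×2=40. No mix of the others beats 20×7 = 140.

140 sci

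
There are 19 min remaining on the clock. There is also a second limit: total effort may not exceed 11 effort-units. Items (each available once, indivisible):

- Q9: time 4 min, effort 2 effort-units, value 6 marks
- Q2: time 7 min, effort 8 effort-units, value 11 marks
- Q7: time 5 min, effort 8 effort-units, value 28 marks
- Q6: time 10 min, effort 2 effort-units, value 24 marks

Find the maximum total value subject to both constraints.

52 marks

Feasible sets respecting both limits:
- Q7+Q6: time 15, effort 10, value 52
- Q2+Q6: time 17, effort 10, value 35
- Q9+Q7: time 9, effort 10, value 34
- Q9+Q6: time 14, effort 4, value 30
Best: 52 marks.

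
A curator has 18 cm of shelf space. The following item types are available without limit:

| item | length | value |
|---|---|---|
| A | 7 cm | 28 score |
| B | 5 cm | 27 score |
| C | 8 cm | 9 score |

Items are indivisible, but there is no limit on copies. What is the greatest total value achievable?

82 score

Best value-per-unit is B at 27/5; filling with it alone gives 3×27 = 81.
Optimal mix: 1×A + 2×B → length 17, value 82.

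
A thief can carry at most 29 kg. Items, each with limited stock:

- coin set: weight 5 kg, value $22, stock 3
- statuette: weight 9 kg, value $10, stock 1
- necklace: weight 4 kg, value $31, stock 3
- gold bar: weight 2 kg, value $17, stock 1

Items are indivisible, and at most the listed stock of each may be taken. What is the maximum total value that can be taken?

Top feasible selections:
- 3×coin set + 3×necklace + 1×gold bar: weight 29, value 176
- 3×coin set + 3×necklace: weight 27, value 159
- 2×coin set + 3×necklace + 1×gold bar: weight 24, value 154
- 3×coin set + 2×necklace + 1×gold bar: weight 25, value 145
Best: $176.

$176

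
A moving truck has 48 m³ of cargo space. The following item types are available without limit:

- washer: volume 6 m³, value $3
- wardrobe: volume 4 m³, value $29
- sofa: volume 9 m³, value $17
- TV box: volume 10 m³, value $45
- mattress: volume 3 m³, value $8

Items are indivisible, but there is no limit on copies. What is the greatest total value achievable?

Best value-per-unit is wardrobe at 29/4, and filling with it alone uses volume 12×4=48. No mix of the others beats 12×29 = 348.

$348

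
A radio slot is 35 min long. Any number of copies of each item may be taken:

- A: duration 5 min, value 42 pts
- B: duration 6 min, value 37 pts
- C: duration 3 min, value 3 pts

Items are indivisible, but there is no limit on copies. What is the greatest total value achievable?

294 pts

Best value-per-unit is A at 42/5, and filling with it alone uses duration 7×5=35. No mix of the others beats 7×42 = 294.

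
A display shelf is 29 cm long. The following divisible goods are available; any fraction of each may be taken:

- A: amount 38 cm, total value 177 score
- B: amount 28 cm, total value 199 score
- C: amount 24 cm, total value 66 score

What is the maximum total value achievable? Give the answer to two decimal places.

Take in order of value per unit:
- B (199/28 per unit): all 28 → value 199, running total 199.00
- A (177/38 per unit): 1 of 38 → value 1×177/38 = 4.6579, running total 203.66
Total 203.66.

203.66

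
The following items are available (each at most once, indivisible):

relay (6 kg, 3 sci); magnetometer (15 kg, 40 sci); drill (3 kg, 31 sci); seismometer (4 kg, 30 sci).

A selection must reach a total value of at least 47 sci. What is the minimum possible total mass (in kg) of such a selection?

Subsets with value ≥ 47, sorted by total mass:
- drill+seismometer: mass 7, value 61
- relay+drill+seismometer: mass 13, value 64
- magnetometer+drill: mass 18, value 71
- magnetometer+seismometer: mass 19, value 70
Minimum mass: 7 kg.

7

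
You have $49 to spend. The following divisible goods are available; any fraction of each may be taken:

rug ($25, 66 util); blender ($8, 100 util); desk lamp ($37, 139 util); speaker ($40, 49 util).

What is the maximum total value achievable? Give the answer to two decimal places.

Take in order of value per unit:
- blender (100/8 per unit): all 8 → value 100, running total 100.00
- desk lamp (139/37 per unit): all 37 → value 139, running total 239.00
- rug (66/25 per unit): 4 of 25 → value 4×66/25 = 10.5600, running total 249.56
Total 249.56.

249.56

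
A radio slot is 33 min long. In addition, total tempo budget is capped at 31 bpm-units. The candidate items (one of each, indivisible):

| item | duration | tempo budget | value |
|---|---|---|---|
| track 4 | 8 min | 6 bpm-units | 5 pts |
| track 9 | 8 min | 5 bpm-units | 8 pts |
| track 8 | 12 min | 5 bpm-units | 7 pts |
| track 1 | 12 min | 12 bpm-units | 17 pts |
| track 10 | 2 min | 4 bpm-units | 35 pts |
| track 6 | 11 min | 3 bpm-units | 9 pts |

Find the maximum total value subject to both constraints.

Feasible sets respecting both limits:
- track 9+track 1+track 10+track 6: duration 33, tempo budget 24, value 69
- track 4+track 1+track 10+track 6: duration 33, tempo budget 25, value 66
- track 4+track 9+track 1+track 10: duration 30, tempo budget 27, value 65
- track 1+track 10+track 6: duration 25, tempo budget 19, value 61
Best: 69 pts.

69 pts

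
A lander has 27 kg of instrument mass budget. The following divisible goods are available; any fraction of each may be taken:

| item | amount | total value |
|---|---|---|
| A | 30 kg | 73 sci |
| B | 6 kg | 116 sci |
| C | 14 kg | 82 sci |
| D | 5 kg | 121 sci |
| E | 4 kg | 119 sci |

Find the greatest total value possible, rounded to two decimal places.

Take in order of value per unit:
- E (119/4 per unit): all 4 → value 119, running total 119.00
- D (121/5 per unit): all 5 → value 121, running total 240.00
- B (116/6 per unit): all 6 → value 116, running total 356.00
- C (82/14 per unit): 12 of 14 → value 12×82/14 = 70.2857, running total 426.29
Total 426.29.

426.29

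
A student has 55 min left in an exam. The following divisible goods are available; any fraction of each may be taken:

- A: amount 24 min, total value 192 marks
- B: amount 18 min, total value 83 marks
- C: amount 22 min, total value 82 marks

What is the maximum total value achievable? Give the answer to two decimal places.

323.45

Take in order of value per unit:
- A (192/24 per unit): all 24 → value 192, running total 192.00
- B (83/18 per unit): all 18 → value 83, running total 275.00
- C (82/22 per unit): 13 of 22 → value 13×82/22 = 48.4545, running total 323.45
Total 323.45.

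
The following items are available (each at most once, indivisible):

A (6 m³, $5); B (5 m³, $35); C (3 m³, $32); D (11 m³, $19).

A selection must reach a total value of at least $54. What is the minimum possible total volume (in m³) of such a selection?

Subsets with value ≥ 54, sorted by total volume:
- B+C: volume 8, value 67
- A+B+C: volume 14, value 72
Minimum volume: 8 m³.

8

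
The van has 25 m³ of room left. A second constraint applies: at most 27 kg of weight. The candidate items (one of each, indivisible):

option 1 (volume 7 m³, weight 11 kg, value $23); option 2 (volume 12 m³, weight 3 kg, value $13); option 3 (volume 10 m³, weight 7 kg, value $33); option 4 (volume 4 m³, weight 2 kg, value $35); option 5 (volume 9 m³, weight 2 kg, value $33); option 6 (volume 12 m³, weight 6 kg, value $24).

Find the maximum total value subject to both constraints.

Feasible sets respecting both limits:
- option 3+option 4+option 5: volume 23, weight 11, value 101
- option 4+option 5+option 6: volume 25, weight 10, value 92
- option 1+option 3+option 4: volume 21, weight 20, value 91
Best: $101.

$101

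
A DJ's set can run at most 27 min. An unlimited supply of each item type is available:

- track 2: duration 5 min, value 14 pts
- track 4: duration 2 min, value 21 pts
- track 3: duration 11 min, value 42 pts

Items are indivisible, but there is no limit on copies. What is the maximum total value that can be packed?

273 pts

Best value-per-unit is track 4 at 21/2, and filling with it alone uses duration 13×2=26. No mix of the others beats 13×21 = 273.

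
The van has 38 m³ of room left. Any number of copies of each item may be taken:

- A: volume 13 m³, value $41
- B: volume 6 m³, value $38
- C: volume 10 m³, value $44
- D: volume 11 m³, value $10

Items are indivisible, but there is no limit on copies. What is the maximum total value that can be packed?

$228

Best value-per-unit is B at 38/6, and filling with it alone uses volume 6×6=36. No mix of the others beats 6×38 = 228.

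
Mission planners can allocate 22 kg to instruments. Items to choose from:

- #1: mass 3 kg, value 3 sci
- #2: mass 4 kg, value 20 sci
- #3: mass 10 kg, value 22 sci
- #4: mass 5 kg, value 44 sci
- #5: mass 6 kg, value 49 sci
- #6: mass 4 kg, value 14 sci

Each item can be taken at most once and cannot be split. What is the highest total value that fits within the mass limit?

Check high-value combinations within 22 kg:
- #1+#2+#4+#5+#6: mass 3+4+5+6+4=22, value 3+20+44+49+14=130
- #2+#4+#5+#6: mass 4+5+6+4=19, value 20+44+49+14=127
- #1+#2+#4+#5: mass 3+4+5+6=18, value 3+20+44+49=116
- #3+#4+#5: mass 10+5+6=21, value 22+44+49=115
Best: 130 sci.

130 sci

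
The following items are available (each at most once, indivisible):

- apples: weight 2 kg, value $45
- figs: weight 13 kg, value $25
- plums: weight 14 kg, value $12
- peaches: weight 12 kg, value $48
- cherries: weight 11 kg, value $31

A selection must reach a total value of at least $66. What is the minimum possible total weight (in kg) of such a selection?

13

Subsets with value ≥ 66, sorted by total weight:
- apples+cherries: weight 13, value 76
- apples+peaches: weight 14, value 93
Minimum weight: 13 kg.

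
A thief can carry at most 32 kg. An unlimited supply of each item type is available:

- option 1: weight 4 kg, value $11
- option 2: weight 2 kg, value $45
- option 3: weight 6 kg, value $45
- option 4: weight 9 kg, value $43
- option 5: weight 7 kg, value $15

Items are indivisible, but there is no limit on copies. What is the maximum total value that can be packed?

Best value-per-unit is option 2 at 45/2, and filling with it alone uses weight 16×2=32. No mix of the others beats 16×45 = 720.

$720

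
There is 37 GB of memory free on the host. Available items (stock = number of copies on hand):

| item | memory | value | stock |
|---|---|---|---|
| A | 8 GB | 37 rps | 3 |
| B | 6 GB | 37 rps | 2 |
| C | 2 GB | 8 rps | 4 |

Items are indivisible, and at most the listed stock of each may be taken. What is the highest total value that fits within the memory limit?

Top feasible selections:
- 3×A + 2×B: memory 36, value 185
- 2×A + 2×B + 4×C: memory 36, value 180
- 2×A + 2×B + 3×C: memory 34, value 172
- 3×A + 1×B + 3×C: memory 36, value 172
Best: 185 rps.

185 rps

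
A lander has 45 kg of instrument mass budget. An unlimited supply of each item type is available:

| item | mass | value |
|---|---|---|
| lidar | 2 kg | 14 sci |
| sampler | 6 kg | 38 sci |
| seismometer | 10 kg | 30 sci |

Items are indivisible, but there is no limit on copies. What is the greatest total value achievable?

308 sci

Best value-per-unit is lidar at 14/2, and filling with it alone uses mass 22×2=44. No mix of the others beats 22×14 = 308.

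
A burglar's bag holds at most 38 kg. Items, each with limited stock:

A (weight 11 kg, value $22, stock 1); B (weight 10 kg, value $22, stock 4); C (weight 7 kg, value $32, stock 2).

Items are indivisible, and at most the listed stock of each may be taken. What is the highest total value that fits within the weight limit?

$108

Best selections within weight 38 and stock limits:
- 2×B + 2×C: weight 34, value 108
- 1×A + 1×B + 2×C: weight 35, value 108
- 3×B + 1×C: weight 37, value 98
Best: $108.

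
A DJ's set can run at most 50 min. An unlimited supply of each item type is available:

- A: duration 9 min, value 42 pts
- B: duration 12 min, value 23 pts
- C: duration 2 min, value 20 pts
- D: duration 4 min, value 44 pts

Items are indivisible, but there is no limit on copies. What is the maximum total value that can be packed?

Best value-per-unit is D at 44/4; filling with it alone gives 12×44 = 528.
Optimal mix: 1×C + 12×D → duration 50, value 548.

548 pts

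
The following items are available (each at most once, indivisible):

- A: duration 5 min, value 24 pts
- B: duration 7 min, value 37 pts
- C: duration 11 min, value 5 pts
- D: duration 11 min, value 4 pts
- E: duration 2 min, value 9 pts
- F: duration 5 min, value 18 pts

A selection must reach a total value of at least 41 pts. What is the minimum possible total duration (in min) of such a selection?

9

Subsets with value ≥ 41, sorted by total duration:
- B+E: duration 9, value 46
- A+F: duration 10, value 42
Minimum duration: 9 min.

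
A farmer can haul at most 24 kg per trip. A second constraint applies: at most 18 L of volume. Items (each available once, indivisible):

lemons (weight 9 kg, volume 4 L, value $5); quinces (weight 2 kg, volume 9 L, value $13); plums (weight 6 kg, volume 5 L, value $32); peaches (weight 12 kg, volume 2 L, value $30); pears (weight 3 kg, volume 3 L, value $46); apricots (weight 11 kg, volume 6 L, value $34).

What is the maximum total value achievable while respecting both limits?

$112

Feasible sets respecting both limits:
- plums+pears+apricots: weight 20, volume 14, value 112
- plums+peaches+pears: weight 21, volume 10, value 108
- quinces+pears+apricots: weight 16, volume 18, value 93
Best: $112.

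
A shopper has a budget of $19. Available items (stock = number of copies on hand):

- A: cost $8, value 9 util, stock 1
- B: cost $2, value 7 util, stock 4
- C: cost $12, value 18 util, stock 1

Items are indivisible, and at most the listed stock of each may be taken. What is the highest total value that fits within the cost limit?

Best selections within cost 19 and stock limits:
- 3×B + 1×C: cost 18, value 39
- 1×A + 4×B: cost 16, value 37
Best: 39 util.

39 util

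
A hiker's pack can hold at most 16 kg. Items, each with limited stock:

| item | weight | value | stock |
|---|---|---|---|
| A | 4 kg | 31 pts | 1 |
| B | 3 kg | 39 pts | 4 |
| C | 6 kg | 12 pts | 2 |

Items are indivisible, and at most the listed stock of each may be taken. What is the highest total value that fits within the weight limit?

187 pts

Best selections within weight 16 and stock limits:
- 1×A + 4×B: weight 16, value 187
- 4×B: weight 12, value 156
Best: 187 pts.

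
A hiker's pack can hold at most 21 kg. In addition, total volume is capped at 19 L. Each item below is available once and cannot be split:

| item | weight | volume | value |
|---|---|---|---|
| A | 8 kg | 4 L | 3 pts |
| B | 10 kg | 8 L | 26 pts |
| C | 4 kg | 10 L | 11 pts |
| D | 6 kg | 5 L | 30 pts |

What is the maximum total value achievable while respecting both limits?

56 pts

Feasible sets respecting both limits:
- B+D: weight 16, volume 13, value 56
- A+C+D: weight 18, volume 19, value 44
- C+D: weight 10, volume 15, value 41
- B+C: weight 14, volume 18, value 37
Best: 56 pts.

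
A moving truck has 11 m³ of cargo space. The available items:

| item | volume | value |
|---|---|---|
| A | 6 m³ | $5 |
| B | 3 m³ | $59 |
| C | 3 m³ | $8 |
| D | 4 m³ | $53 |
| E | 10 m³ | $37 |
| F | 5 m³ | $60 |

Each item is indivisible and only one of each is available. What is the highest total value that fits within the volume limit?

$127

Check high-value combinations within 11 m³:
- B+C+F: volume 3+3+5=11, value 59+8+60=127
- B+C+D: volume 3+3+4=10, value 59+8+53=120
- B+F: volume 3+5=8, value 59+60=119
- D+F: volume 4+5=9, value 53+60=113
Best: $127.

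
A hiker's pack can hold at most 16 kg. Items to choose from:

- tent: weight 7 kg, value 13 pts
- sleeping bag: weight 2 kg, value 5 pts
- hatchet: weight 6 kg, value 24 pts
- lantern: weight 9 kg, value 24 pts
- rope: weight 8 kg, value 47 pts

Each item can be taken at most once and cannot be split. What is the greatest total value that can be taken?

Check high-value combinations within 16 kg:
- sleeping bag+hatchet+rope: weight 2+6+8=16, value 5+24+47=76
- hatchet+rope: weight 6+8=14, value 24+47=71
- tent+rope: weight 7+8=15, value 13+47=60
Best: 76 pts.

76 pts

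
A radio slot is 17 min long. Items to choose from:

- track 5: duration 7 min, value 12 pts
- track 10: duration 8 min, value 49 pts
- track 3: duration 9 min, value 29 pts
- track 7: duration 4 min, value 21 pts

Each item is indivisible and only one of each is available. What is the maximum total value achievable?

78 pts

Check high-value combinations within 17 min:
- track 10+track 3: duration 8+9=17, value 49+29=78
- track 10+track 7: duration 8+4=12, value 49+21=70
- track 5+track 10: duration 7+8=15, value 12+49=61
- track 3+track 7: duration 9+4=13, value 29+21=50
Best: 78 pts.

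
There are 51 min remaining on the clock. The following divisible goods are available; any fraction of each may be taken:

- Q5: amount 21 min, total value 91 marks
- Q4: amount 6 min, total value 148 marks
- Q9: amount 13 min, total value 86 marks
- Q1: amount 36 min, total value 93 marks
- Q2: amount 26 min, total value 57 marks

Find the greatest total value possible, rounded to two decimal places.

Take in order of value per unit:
- Q4 (148/6 per unit): all 6 → value 148, running total 148.00
- Q9 (86/13 per unit): all 13 → value 86, running total 234.00
- Q5 (91/21 per unit): all 21 → value 91, running total 325.00
- Q1 (93/36 per unit): 11 of 36 → value 11×93/36 = 28.4167, running total 353.42
Total 353.42.

353.42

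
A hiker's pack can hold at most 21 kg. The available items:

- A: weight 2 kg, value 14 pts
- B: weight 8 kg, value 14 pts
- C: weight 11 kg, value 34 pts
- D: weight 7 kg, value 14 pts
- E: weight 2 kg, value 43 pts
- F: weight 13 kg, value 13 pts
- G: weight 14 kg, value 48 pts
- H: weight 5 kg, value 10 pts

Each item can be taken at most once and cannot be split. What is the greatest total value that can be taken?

This is a 0/1 knapsack; check combinations near the capacity.
- A+E+G: weight 2+2+14=18, value 14+43+48=105
- A+C+E+H: weight 2+11+2+5=20, value 14+34+43+10=101
- E+G+H: weight 2+14+5=21, value 43+48+10=101
- A+C+E: weight 2+11+2=15, value 14+34+43=91
- E+G: weight 2+14=16, value 43+48=91
Best: 105 pts.

105 pts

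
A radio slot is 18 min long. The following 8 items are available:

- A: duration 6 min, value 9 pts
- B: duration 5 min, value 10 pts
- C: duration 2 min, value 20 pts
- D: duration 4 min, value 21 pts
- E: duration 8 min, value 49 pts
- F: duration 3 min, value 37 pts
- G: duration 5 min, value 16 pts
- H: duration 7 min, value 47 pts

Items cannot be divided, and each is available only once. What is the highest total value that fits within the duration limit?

133 pts

Check high-value combinations within 18 min:
- E+F+H: duration 8+3+7=18, value 49+37+47=133
- C+D+E+F: duration 2+4+8+3=17, value 20+21+49+37=127
- C+D+F+H: duration 2+4+3+7=16, value 20+21+37+47=125
Best: 133 pts.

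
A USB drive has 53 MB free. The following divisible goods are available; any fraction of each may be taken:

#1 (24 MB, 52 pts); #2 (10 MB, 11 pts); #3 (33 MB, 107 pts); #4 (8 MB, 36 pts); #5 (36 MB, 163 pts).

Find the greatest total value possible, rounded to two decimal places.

228.18

Take in order of value per unit:
- #5 (163/36 per unit): all 36 → value 163, running total 163.00
- #4 (36/8 per unit): all 8 → value 36, running total 199.00
- #3 (107/33 per unit): 9 of 33 → value 9×107/33 = 29.1818, running total 228.18
Total 228.18.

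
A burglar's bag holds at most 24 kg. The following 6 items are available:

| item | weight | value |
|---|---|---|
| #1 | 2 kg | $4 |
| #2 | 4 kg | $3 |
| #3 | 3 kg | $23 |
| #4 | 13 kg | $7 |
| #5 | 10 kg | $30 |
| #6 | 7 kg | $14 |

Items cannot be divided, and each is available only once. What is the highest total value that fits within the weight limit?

Check high-value combinations within 24 kg:
- #1+#3+#5+#6: weight 2+3+10+7=22, value 4+23+30+14=71
- #2+#3+#5+#6: weight 4+3+10+7=24, value 3+23+30+14=70
- #3+#5+#6: weight 3+10+7=20, value 23+30+14=67
- #1+#2+#3+#5: weight 2+4+3+10=19, value 4+3+23+30=60
Best: $71.

$71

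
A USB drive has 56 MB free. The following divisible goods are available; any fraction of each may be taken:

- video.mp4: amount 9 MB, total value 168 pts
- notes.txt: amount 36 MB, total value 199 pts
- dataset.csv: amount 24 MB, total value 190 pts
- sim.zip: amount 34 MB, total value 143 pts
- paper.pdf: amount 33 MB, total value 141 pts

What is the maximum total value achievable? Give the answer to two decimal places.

Take in order of value per unit:
- video.mp4 (168/9 per unit): all 9 → value 168, running total 168.00
- dataset.csv (190/24 per unit): all 24 → value 190, running total 358.00
- notes.txt (199/36 per unit): 23 of 36 → value 23×199/36 = 127.1389, running total 485.14
Total 485.14.

485.14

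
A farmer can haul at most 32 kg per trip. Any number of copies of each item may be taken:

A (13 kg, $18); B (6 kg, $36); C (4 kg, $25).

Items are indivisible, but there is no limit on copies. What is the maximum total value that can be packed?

$200

Best value-per-unit is C at 25/4, and filling with it alone uses weight 8×4=32. No mix of the others beats 8×25 = 200.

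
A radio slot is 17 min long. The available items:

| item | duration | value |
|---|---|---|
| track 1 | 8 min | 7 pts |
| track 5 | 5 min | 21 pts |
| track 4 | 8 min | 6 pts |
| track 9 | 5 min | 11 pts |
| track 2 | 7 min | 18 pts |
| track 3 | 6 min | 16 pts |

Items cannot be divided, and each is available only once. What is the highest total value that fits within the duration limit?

50 pts

Check high-value combinations within 17 min:
- track 5+track 9+track 2: duration 5+5+7=17, value 21+11+18=50
- track 5+track 9+track 3: duration 5+5+6=16, value 21+11+16=48
- track 5+track 2: duration 5+7=12, value 21+18=39
- track 5+track 3: duration 5+6=11, value 21+16=37
Best: 50 pts.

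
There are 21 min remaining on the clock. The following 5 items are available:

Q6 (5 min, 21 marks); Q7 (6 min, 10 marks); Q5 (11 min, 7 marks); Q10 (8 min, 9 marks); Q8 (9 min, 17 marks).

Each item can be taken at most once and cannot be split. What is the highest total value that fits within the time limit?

48 marks

Check high-value combinations within 21 min:
- Q6+Q7+Q8: time 5+6+9=20, value 21+10+17=48
- Q6+Q7+Q10: time 5+6+8=19, value 21+10+9=40
- Q6+Q8: time 5+9=14, value 21+17=38
- Q6+Q7: time 5+6=11, value 21+10=31
Best: 48 marks.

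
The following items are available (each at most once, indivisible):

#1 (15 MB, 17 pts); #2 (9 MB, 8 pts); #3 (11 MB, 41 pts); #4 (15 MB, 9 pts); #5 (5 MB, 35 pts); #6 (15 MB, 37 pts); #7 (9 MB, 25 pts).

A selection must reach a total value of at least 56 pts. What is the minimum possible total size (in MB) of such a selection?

14

Subsets with value ≥ 56, sorted by total size:
- #5+#7: size 14, value 60
- #3+#5: size 16, value 76
- #5+#6: size 20, value 72
Minimum size: 14 MB.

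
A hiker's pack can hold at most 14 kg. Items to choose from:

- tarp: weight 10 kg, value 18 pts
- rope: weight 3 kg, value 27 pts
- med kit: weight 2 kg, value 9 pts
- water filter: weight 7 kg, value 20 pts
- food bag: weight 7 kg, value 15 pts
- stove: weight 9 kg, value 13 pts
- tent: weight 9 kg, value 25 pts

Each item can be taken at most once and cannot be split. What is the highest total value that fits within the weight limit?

This is a 0/1 knapsack; check combinations near the capacity.
- rope+med kit+tent: weight 3+2+9=14, value 27+9+25=61
- rope+med kit+water filter: weight 3+2+7=12, value 27+9+20=56
- rope+tent: weight 3+9=12, value 27+25=52
Best: 61 pts.

61 pts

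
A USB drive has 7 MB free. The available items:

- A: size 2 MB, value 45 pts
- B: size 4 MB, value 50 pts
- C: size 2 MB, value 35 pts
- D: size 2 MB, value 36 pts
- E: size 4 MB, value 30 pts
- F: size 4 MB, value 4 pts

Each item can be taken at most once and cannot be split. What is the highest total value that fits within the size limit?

Check high-value combinations within 7 MB:
- A+C+D: size 2+2+2=6, value 45+35+36=116
- A+B: size 2+4=6, value 45+50=95
- B+D: size 4+2=6, value 50+36=86
Best: 116 pts.

116 pts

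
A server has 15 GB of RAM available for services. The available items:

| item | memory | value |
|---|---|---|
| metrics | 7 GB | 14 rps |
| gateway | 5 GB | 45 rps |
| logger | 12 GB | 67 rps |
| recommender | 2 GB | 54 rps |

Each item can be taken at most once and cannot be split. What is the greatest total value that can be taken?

Check high-value combinations within 15 GB:
- logger+recommender: memory 12+2=14, value 67+54=121
- metrics+gateway+recommender: memory 7+5+2=14, value 14+45+54=113
- gateway+recommender: memory 5+2=7, value 45+54=99
Best: 121 rps.

121 rps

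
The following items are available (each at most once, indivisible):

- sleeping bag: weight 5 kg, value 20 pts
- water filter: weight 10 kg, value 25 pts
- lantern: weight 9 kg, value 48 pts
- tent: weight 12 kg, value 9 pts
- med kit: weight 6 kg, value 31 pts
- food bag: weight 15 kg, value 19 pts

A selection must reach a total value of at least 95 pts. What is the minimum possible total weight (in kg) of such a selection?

Subsets with value ≥ 95, sorted by total weight:
- sleeping bag+lantern+med kit: weight 20, value 99
- water filter+lantern+med kit: weight 25, value 104
- sleeping bag+water filter+lantern+med kit: weight 30, value 124
- lantern+med kit+food bag: weight 30, value 98
Minimum weight: 20 kg.

20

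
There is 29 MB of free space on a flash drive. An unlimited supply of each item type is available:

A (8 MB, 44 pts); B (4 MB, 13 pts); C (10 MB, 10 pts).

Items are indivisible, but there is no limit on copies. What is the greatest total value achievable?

145 pts

Best value-per-unit is A at 44/8; filling with it alone gives 3×44 = 132.
Optimal mix: 3×A + 1×B → size 28, value 145.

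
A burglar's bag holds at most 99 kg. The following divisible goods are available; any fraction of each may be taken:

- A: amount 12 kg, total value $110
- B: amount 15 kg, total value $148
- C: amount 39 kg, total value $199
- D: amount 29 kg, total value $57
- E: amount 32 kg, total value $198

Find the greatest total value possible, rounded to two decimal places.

656.97

Take in order of value per unit:
- B (148/15 per unit): all 15 → value 148, running total 148.00
- A (110/12 per unit): all 12 → value 110, running total 258.00
- E (198/32 per unit): all 32 → value 198, running total 456.00
- C (199/39 per unit): all 39 → value 199, running total 655.00
- D (57/29 per unit): 1 of 29 → value 1×57/29 = 1.9655, running total 656.97
Total 656.97.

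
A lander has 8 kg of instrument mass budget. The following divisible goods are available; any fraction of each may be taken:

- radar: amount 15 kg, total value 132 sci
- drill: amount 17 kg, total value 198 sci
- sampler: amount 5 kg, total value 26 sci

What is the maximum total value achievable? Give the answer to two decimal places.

93.18

Take in order of value per unit:
- drill (198/17 per unit): 8 of 17 → value 8×198/17 = 93.1765, running total 93.18
Total 93.18.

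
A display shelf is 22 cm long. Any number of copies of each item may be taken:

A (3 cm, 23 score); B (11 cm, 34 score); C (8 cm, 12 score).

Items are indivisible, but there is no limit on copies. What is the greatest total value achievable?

Best value-per-unit is A at 23/3, and filling with it alone uses length 7×3=21. No mix of the others beats 7×23 = 161.

161 score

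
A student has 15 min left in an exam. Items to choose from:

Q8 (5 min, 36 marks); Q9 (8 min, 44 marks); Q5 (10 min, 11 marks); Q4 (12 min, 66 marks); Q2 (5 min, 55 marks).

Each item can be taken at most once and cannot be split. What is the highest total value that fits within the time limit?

99 marks

Check high-value combinations within 15 min:
- Q9+Q2: time 8+5=13, value 44+55=99
- Q8+Q2: time 5+5=10, value 36+55=91
- Q8+Q9: time 5+8=13, value 36+44=80
- Q4: time 12, value 66
Best: 99 marks.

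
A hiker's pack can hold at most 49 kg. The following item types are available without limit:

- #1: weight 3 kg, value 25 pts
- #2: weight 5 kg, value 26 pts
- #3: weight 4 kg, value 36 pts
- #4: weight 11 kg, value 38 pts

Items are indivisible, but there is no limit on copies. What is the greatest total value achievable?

Best value-per-unit is #3 at 36/4; filling with it alone gives 12×36 = 432.
Optimal mix: 3×#1 + 10×#3 → weight 49, value 435.

435 pts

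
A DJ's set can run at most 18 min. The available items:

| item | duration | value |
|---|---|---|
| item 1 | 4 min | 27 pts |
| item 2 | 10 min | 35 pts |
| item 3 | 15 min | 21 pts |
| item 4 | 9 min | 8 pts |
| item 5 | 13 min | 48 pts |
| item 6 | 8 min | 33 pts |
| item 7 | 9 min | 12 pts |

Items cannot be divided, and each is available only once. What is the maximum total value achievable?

This is a 0/1 knapsack; check combinations near the capacity.
- item 1+item 5: duration 4+13=17, value 27+48=75
- item 2+item 6: duration 10+8=18, value 35+33=68
- item 1+item 2: duration 4+10=14, value 27+35=62
- item 1+item 6: duration 4+8=12, value 27+33=60
Best: 75 pts.

75 pts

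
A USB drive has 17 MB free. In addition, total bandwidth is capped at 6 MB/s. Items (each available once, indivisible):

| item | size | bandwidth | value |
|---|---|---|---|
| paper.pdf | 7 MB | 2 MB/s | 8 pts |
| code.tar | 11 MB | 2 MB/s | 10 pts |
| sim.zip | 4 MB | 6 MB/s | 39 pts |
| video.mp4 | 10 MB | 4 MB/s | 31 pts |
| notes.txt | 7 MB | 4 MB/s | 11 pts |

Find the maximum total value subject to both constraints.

39 pts

Feasible sets respecting both limits:
- sim.zip: size 4, bandwidth 6, value 39
- paper.pdf+video.mp4: size 17, bandwidth 6, value 39
- video.mp4: size 10, bandwidth 4, value 31
- paper.pdf+notes.txt: size 14, bandwidth 6, value 19
Best: 39 pts.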